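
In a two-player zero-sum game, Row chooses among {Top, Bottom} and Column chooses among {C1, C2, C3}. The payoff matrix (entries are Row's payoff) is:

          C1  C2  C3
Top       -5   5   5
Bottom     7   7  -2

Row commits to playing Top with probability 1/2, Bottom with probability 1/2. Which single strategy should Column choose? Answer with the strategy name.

If Column plays C1, Row's expected payoff is (1/2)·(-5) + (1/2)·7 = 1.
If Column plays C2, Row's expected payoff is (1/2)·5 + (1/2)·7 = 6.
If Column plays C3, Row's expected payoff is (1/2)·5 + (1/2)·(-2) = 3/2.
Column minimizes Row's payoff; the smallest is 1, so the best response is C1.

C1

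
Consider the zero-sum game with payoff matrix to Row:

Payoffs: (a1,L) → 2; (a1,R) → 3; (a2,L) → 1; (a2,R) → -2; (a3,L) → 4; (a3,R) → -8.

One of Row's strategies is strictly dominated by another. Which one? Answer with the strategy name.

a1 gives a strictly higher payoff than a2 against every column: 2 > 1, 3 > -2.
So a2 is strictly dominated and Row never plays it.

a2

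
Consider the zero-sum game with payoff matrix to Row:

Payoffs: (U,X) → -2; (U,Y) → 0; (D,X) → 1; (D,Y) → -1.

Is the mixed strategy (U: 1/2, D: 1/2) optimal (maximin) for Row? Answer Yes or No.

Yes

Against X this mix gives (1/2)·(-2) + (1/2)·1 = -1/2.
Against Y this mix gives (1/2)·0 + (1/2)·(-1) = -1/2.
All of Column's active replies (X, Y) yield -1/2, and no column does worse for Row. The mix makes Column indifferent and guarantees -1/2, so it is optimal.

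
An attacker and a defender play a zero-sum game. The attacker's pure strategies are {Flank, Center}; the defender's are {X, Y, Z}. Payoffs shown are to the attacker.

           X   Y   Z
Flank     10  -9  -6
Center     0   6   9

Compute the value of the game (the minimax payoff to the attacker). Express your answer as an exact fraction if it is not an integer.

Row minima: Flank → -9, Center → 0; maximin = 0.
Column maxima: X → 10, Y → 6, Z → 9; minimax = 6.
0 ≠ 6, so there is no saddle point; optimal play is mixed.
Z is strictly dominated by Y (it gives the attacker strictly more in every row), so the defender never plays it.
On the remaining 2×2 (Flank, Center vs X, Y):
Let the attacker play Flank with probability p. Expected payoff against X: 10p + 0(1−p) = 10p; against Y: (-9)p + 6(1−p) = −15p + 6.
Setting these equal: 10p = −15p + 6 ⇒ 25p = 6 ⇒ p = 6/25, and the value is (10)·(6/25) = 12/5.
For the defender: with q = P(X), equating Flank's and Center's payoffs gives 19q − 9 = −6q + 6 ⇒ q = 3/5.

12/5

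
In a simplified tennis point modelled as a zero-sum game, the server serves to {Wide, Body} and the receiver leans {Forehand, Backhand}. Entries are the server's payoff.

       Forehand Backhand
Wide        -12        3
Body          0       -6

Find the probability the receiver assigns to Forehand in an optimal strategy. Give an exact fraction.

Row minima: Wide → -12, Body → -6; maximin = -6.
Column maxima: Forehand → 0, Backhand → 3; minimax = 0.
-6 ≠ 0, so there is no saddle point; optimal play is mixed.
Let the server play Wide with probability p. Expected payoff against Forehand: (-12)p + 0(1−p) = −12p; against Backhand: 3p + (-6)(1−p) = 9p − 6.
Setting these equal: −12p = 9p − 6 ⇒ −21p = -6 ⇒ p = 2/7, and the value is (-12)·(2/7) = -24/7.
For the receiver: with q = P(Forehand), equating Wide's and Body's payoffs gives −15q + 3 = 6q − 6 ⇒ q = 3/7.

3/7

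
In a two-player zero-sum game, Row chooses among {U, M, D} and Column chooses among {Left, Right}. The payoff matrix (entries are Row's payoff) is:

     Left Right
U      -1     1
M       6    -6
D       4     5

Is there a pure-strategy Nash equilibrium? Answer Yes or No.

No

Row minima: U → -1, M → -6, D → 4; maximin = 4.
Column maxima: Left → 6, Right → 5; minimax = 5.
4 ≠ 5, so no pure-strategy equilibrium exists.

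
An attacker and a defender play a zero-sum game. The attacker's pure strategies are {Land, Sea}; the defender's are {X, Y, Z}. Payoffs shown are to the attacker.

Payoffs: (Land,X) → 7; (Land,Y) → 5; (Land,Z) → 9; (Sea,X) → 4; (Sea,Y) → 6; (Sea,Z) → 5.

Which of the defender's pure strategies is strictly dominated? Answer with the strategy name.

X holds the attacker's payoff strictly below Z in every row: 7 < 9, 4 < 5.
So Z is strictly dominated for the defender.

Z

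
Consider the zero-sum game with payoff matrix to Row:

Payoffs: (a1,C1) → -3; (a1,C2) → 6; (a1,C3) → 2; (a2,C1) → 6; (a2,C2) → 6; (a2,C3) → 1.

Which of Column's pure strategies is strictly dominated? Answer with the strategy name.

C3 holds Row's payoff strictly below C2 in every row: 2 < 6, 1 < 6.
So C2 is strictly dominated for Column.

C2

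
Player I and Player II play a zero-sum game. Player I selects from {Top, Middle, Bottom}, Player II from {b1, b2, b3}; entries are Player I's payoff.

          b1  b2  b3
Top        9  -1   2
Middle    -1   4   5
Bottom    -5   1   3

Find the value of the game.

Row minima: Top → -1, Middle → -1, Bottom → -5; maximin = -1.
Column maxima: b1 → 9, b2 → 4, b3 → 5; minimax = 4.
-1 ≠ 4, so there is no saddle point; optimal play is mixed.
Bottom is strictly dominated by Middle, so Player I never plays it.
b3 is strictly dominated by b2 (it gives Player I strictly more in every row), so Player II never plays it.
On the remaining 2×2 (Top, Middle vs b1, b2):
Let Player I play Top with probability p. Expected payoff against b1: 9p + (-1)(1−p) = 10p − 1; against b2: (-1)p + 4(1−p) = −5p + 4.
Setting these equal: 10p − 1 = −5p + 4 ⇒ 15p = 5 ⇒ p = 1/3, and the value is (10)·(1/3) − 1 = 7/3.
For Player II: with q = P(b1), equating Top's and Middle's payoffs gives 10q − 1 = −5q + 4 ⇒ q = 1/3.

7/3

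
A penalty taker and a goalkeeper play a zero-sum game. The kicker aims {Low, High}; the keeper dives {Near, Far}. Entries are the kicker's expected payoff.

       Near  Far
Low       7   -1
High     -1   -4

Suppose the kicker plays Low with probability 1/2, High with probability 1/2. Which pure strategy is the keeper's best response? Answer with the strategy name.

If the keeper plays Near, the kicker's expected payoff is (1/2)·7 + (1/2)·(-1) = 3.
If the keeper plays Far, the kicker's expected payoff is (1/2)·(-1) + (1/2)·(-4) = -5/2.
The keeper minimizes the kicker's payoff; the smallest is -5/2, so the best response is Far.

Far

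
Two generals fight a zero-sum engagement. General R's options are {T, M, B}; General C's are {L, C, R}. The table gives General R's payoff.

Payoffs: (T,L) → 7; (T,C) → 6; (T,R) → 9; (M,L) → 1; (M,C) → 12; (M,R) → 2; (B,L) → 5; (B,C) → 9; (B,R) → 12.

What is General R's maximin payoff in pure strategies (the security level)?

Row minima: T → 6, M → 1, B → 5.
The best of these is 6.

6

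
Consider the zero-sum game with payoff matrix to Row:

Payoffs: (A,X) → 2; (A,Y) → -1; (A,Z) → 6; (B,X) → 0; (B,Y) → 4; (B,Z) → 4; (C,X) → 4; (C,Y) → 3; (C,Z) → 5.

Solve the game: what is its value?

16/5

Row minima: A → -1, B → 0, C → 3; maximin = 3.
Column maxima: X → 4, Y → 4, Z → 6; minimax = 4.
3 ≠ 4, so there is no saddle point; optimal play is mixed.
Z is strictly dominated by X (it gives Row strictly more in every row), so Column never plays it.
With Z eliminated, A is strictly dominated by C (C gives Row strictly more in every remaining column), so Row never plays it.
On the remaining 2×2 (B, C vs X, Y):
Let Row play B with probability p. Expected payoff against X: 0p + 4(1−p) = −4p + 4; against Y: 4p + 3(1−p) = p + 3.
Setting these equal: −4p + 4 = p + 3 ⇒ −5p = -1 ⇒ p = 1/5, and the value is (-4)·(1/5) + 4 = 16/5.
For Column: with q = P(X), equating B's and C's payoffs gives −4q + 4 = q + 3 ⇒ q = 1/5.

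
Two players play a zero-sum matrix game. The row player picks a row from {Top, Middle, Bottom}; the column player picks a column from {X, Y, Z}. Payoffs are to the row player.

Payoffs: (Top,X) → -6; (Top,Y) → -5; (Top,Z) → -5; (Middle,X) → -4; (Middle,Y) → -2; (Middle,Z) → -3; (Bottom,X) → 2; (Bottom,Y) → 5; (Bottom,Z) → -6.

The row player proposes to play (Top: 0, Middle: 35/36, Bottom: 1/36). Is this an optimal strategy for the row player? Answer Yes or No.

No

Against X this mix gives (35/36)·(-4) + (1/36)·2 = -23/6.
Against Y this mix gives (35/36)·(-2) + (1/36)·5 = -65/36.
Against Z this mix gives (35/36)·(-3) + (1/36)·(-6) = -37/12.
The column player will play X, holding the row player to -23/6. Shifting weight toward the row that does better against X would raise this floor (the equalizing mix achieves -10/3 against both X and Z), so the proposed strategy is not optimal.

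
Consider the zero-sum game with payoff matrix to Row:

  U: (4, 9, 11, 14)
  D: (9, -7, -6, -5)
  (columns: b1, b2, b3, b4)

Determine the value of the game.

Row minima: U → 4, D → -7; maximin = 4.
Column maxima: b1 → 9, b2 → 9, b3 → 11, b4 → 14; minimax = 9.
4 ≠ 9, so there is no saddle point; optimal play is mixed.
b3 is strictly dominated by b2 (it gives Row strictly more in every row), so Column never plays it.
b4 is strictly dominated by b2 (it gives Row strictly more in every row), so Column never plays it.
On the remaining 2×2 (U, D vs b1, b2):
Let Row play U with probability p. Expected payoff against b1: 4p + 9(1−p) = −5p + 9; against b2: 9p + (-7)(1−p) = 16p − 7.
Setting these equal: −5p + 9 = 16p − 7 ⇒ −21p = -16 ⇒ p = 16/21, and the value is (-5)·(16/21) + 9 = 109/21.
For Column: with q = P(b1), equating U's and D's payoffs gives −5q + 9 = 16q − 7 ⇒ q = 16/21.

109/21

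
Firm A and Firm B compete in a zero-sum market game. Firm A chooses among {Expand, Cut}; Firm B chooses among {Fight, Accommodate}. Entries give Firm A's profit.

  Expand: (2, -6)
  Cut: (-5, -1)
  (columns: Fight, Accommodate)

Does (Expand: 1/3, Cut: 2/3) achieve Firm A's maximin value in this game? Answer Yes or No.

Against Fight this mix gives (1/3)·2 + (2/3)·(-5) = -8/3.
Against Accommodate this mix gives (1/3)·(-6) + (2/3)·(-1) = -8/3.
All of Firm B's active replies (Fight, Accommodate) yield -8/3, and no column does worse for Firm A. The mix makes Firm B indifferent and guarantees -8/3, so it is optimal.

Yes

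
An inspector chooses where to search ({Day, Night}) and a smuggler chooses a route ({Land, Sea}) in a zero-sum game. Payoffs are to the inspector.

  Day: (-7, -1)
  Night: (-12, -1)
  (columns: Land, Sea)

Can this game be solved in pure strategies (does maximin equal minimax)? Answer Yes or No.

Row minima: Day → -7, Night → -12; maximin = -7.
Column maxima: Land → -7, Sea → -1; minimax = -7.
maximin = minimax = -7, so a saddle point exists.

Yes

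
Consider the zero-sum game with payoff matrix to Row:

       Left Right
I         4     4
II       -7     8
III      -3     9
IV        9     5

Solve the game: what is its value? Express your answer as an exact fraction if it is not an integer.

Row minima: I → 4, II → -7, III → -3, IV → 5; maximin = 5.
Column maxima: Left → 9, Right → 9; minimax = 9.
5 ≠ 9, so there is no saddle point; optimal play is mixed.
I is strictly dominated by IV, so Row never plays it.
II is strictly dominated by III, so Row never plays it.
On the remaining 2×2 (III, IV vs Left, Right):
Let Row play III with probability p. Expected payoff against Left: (-3)p + 9(1−p) = −12p + 9; against Right: 9p + 5(1−p) = 4p + 5.
Setting these equal: −12p + 9 = 4p + 5 ⇒ −16p = -4 ⇒ p = 1/4, and the value is (-12)·(1/4) + 9 = 6.
For Column: with q = P(Left), equating III's and IV's payoffs gives −12q + 9 = 4q + 5 ⇒ q = 1/4.

6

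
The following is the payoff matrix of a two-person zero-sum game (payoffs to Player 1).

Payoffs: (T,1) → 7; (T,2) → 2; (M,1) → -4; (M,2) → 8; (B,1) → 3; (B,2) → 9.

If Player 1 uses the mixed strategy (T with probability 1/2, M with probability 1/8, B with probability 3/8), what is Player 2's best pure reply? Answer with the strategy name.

1

If Player 2 plays 1, Player 1's expected payoff is (1/2)·7 + (1/8)·(-4) + (3/8)·3 = 33/8.
If Player 2 plays 2, Player 1's expected payoff is (1/2)·2 + (1/8)·8 + (3/8)·9 = 43/8.
Player 2 minimizes Player 1's payoff; the smallest is 33/8, so the best response is 1.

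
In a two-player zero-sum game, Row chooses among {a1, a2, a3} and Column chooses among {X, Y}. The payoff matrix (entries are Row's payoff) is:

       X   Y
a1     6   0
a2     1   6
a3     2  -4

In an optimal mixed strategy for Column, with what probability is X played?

Row minima: a1 → 0, a2 → 1, a3 → -4; maximin = 1.
Column maxima: X → 6, Y → 6; minimax = 6.
1 ≠ 6, so there is no saddle point; optimal play is mixed.
a3 is strictly dominated by a1, so Row never plays it.
On the remaining 2×2 (a1, a2 vs X, Y):
Let Row play a1 with probability p. Expected payoff against X: 6p + 1(1−p) = 5p + 1; against Y: 0p + 6(1−p) = −6p + 6.
Setting these equal: 5p + 1 = −6p + 6 ⇒ 11p = 5 ⇒ p = 5/11, and the value is (5)·(5/11) + 1 = 36/11.
For Column: with q = P(X), equating a1's and a2's payoffs gives 6q = −5q + 6 ⇒ q = 6/11.

6/11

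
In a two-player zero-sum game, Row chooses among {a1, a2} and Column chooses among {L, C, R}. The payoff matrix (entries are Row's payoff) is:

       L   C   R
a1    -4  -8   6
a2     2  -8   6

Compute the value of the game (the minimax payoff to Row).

Row minima: a1 → -8, a2 → -8; maximin = -8.
Column maxima: L → 2, C → -8, R → 6; minimax = -8.
Since maximin = minimax = -8, there is a saddle point and the value is -8.

-8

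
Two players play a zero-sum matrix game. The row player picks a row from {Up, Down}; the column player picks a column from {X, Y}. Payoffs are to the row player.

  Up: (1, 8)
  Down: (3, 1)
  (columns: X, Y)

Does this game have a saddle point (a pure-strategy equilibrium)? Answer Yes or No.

Row minima: Up → 1, Down → 1; maximin = 1.
Column maxima: X → 3, Y → 8; minimax = 3.
1 ≠ 3, so no pure-strategy equilibrium exists.

No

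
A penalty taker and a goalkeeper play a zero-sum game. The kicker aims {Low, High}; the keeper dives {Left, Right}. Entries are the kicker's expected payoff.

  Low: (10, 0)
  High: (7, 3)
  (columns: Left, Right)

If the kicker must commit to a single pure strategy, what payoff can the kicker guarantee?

3

Row minima: Low → 0, High → 3.
The best of these is 3.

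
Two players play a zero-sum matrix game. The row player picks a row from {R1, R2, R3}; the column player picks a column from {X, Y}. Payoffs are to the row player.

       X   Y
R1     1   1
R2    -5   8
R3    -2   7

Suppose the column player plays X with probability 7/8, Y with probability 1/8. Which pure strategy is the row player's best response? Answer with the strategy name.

R1

Expected payoff of R1: (7/8)·1 + (1/8)·1 = 1.
Expected payoff of R2: (7/8)·(-5) + (1/8)·8 = -27/8.
Expected payoff of R3: (7/8)·(-2) + (1/8)·7 = -7/8.
The largest is 1, so the row player's best response is R1.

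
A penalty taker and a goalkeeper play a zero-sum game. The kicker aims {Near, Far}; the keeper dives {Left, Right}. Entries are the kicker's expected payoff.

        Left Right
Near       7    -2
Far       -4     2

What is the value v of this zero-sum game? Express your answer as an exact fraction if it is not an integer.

Row minima: Near → -2, Far → -4; maximin = -2.
Column maxima: Left → 7, Right → 2; minimax = 2.
-2 ≠ 2, so there is no saddle point; optimal play is mixed.
Let the kicker play Near with probability p. Expected payoff against Left: 7p + (-4)(1−p) = 11p − 4; against Right: (-2)p + 2(1−p) = −4p + 2.
Setting these equal: 11p − 4 = −4p + 2 ⇒ 15p = 6 ⇒ p = 2/5, and the value is (11)·(2/5) − 4 = 2/5.
For the keeper: with q = P(Left), equating Near's and Far's payoffs gives 9q − 2 = −6q + 2 ⇒ q = 4/15.

2/5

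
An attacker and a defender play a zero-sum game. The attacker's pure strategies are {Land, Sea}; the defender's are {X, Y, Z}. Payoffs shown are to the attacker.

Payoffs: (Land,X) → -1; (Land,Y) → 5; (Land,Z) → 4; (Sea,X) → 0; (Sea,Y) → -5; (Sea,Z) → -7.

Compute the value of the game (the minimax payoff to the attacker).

Row minima: Land → -1, Sea → -7; maximin = -1.
Column maxima: X → 0, Y → 5, Z → 4; minimax = 0.
-1 ≠ 0, so there is no saddle point; optimal play is mixed.
Y is strictly dominated by Z (it gives the attacker strictly more in every row), so the defender never plays it.
On the remaining 2×2 (Land, Sea vs X, Z):
Let the attacker play Land with probability p. Expected payoff against X: (-1)p + 0(1−p) = −p; against Z: 4p + (-7)(1−p) = 11p − 7.
Setting these equal: −p = 11p − 7 ⇒ −12p = -7 ⇒ p = 7/12, and the value is (-1)·(7/12) = -7/12.
For the defender: with q = P(X), equating Land's and Sea's payoffs gives −5q + 4 = 7q − 7 ⇒ q = 11/12.

-7/12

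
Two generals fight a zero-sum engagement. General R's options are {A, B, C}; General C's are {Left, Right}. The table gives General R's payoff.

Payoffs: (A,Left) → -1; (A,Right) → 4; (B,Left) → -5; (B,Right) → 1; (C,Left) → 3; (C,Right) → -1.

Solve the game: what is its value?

11/9

Row minima: A → -1, B → -5, C → -1; maximin = -1.
Column maxima: Left → 3, Right → 4; minimax = 3.
-1 ≠ 3, so there is no saddle point; optimal play is mixed.
B is strictly dominated by A, so General R never plays it.
On the remaining 2×2 (A, C vs Left, Right):
Let General R play A with probability p. Expected payoff against Left: (-1)p + 3(1−p) = −4p + 3; against Right: 4p + (-1)(1−p) = 5p − 1.
Setting these equal: −4p + 3 = 5p − 1 ⇒ −9p = -4 ⇒ p = 4/9, and the value is (-4)·(4/9) + 3 = 11/9.
For General C: with q = P(Left), equating A's and C's payoffs gives −5q + 4 = 4q − 1 ⇒ q = 5/9.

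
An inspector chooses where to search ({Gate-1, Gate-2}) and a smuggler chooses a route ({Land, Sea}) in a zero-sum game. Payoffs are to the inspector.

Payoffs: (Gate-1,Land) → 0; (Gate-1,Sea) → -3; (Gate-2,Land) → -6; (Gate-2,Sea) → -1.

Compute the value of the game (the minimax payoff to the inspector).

-9/4

Row minima: Gate-1 → -3, Gate-2 → -6; maximin = -3.
Column maxima: Land → 0, Sea → -1; minimax = -1.
-3 ≠ -1, so there is no saddle point; optimal play is mixed.
Let the inspector play Gate-1 with probability p. Expected payoff against Land: 0p + (-6)(1−p) = 6p − 6; against Sea: (-3)p + (-1)(1−p) = −2p − 1.
Setting these equal: 6p − 6 = −2p − 1 ⇒ 8p = 5 ⇒ p = 5/8, and the value is (6)·(5/8) − 6 = -9/4.
For the smuggler: with q = P(Land), equating Gate-1's and Gate-2's payoffs gives 3q − 3 = −5q − 1 ⇒ q = 1/4.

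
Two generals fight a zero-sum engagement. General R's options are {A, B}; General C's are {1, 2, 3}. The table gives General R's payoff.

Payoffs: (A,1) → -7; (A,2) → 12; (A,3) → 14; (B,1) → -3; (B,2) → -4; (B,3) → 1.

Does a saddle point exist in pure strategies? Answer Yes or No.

Row minima: A → -7, B → -4; maximin = -4.
Column maxima: 1 → -3, 2 → 12, 3 → 14; minimax = -3.
-4 ≠ -3, so no pure-strategy equilibrium exists.

No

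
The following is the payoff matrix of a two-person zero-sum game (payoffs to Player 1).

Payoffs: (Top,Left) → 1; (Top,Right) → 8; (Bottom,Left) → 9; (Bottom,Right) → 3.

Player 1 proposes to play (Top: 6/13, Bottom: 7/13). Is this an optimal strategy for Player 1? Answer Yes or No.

Yes

Against Left this mix gives (6/13)·1 + (7/13)·9 = 69/13.
Against Right this mix gives (6/13)·8 + (7/13)·3 = 69/13.
All of Player 2's active replies (Left, Right) yield 69/13, and no column does worse for Player 1. The mix makes Player 2 indifferent and guarantees 69/13, so it is optimal.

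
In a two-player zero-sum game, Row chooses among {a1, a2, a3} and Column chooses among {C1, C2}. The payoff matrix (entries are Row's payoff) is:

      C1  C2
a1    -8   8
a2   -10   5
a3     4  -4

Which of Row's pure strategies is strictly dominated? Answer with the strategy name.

a1 gives a strictly higher payoff than a2 against every column: -8 > -10, 8 > 5.
So a2 is strictly dominated and Row never plays it.

a2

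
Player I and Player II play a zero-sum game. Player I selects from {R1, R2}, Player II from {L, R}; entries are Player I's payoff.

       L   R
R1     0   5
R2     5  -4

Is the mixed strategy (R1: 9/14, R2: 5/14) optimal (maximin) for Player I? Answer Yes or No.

Against L this mix gives (9/14)·0 + (5/14)·5 = 25/14.
Against R this mix gives (9/14)·5 + (5/14)·(-4) = 25/14.
All of Player II's active replies (L, R) yield 25/14, and no column does worse for Player I. The mix makes Player II indifferent and guarantees 25/14, so it is optimal.

Yes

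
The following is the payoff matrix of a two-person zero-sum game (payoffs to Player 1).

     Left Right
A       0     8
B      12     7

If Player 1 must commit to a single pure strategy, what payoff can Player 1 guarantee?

7

Row minima: A → 0, B → 7.
The best of these is 7.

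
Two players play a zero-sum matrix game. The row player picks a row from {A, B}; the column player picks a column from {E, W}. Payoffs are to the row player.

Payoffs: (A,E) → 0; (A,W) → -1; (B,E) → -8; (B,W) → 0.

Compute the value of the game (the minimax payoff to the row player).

-8/9

Row minima: A → -1, B → -8; maximin = -1.
Column maxima: E → 0, W → 0; minimax = 0.
-1 ≠ 0, so there is no saddle point; optimal play is mixed.
Let the row player play A with probability p. Expected payoff against E: 0p + (-8)(1−p) = 8p − 8; against W: (-1)p + 0(1−p) = −p.
Setting these equal: 8p − 8 = −p ⇒ 9p = 8 ⇒ p = 8/9, and the value is (8)·(8/9) − 8 = -8/9.
For the column player: with q = P(E), equating A's and B's payoffs gives q − 1 = −8q ⇒ q = 1/9.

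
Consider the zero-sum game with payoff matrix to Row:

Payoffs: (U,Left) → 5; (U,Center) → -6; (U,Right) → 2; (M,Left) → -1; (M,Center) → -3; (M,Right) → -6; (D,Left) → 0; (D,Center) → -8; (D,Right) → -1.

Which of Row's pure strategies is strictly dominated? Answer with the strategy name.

D

U gives a strictly higher payoff than D against every column: 5 > 0, -6 > -8, 2 > -1.
So D is strictly dominated and Row never plays it.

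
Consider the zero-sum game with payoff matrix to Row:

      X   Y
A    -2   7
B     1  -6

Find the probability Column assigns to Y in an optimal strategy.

Row minima: A → -2, B → -6; maximin = -2.
Column maxima: X → 1, Y → 7; minimax = 1.
-2 ≠ 1, so there is no saddle point; optimal play is mixed.
Let Row play A with probability p. Expected payoff against X: (-2)p + 1(1−p) = −3p + 1; against Y: 7p + (-6)(1−p) = 13p − 6.
Setting these equal: −3p + 1 = 13p − 6 ⇒ −16p = -7 ⇒ p = 7/16, and the value is (-3)·(7/16) + 1 = -5/16.
For Column: with q = P(X), equating A's and B's payoffs gives −9q + 7 = 7q − 6 ⇒ q = 13/16.

3/16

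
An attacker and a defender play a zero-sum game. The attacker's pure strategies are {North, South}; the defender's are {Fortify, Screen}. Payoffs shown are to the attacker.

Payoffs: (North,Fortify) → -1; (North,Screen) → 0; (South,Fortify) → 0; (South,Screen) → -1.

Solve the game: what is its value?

-1/2

Row minima: North → -1, South → -1; maximin = -1.
Column maxima: Fortify → 0, Screen → 0; minimax = 0.
-1 ≠ 0, so there is no saddle point; optimal play is mixed.
Let the attacker play North with probability p. Expected payoff against Fortify: (-1)p + 0(1−p) = −p; against Screen: 0p + (-1)(1−p) = p − 1.
Setting these equal: −p = p − 1 ⇒ −2p = -1 ⇒ p = 1/2, and the value is (-1)·(1/2) = -1/2.
For the defender: with q = P(Fortify), equating North's and South's payoffs gives −q = q − 1 ⇒ q = 1/2.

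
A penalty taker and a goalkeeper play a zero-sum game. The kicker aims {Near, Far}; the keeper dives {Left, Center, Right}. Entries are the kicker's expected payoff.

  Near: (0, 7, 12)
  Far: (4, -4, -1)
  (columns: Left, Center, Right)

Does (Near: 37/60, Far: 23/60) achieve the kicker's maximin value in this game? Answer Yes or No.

No

Against Left this mix gives (37/60)·0 + (23/60)·4 = 23/15.
Against Center this mix gives (37/60)·7 + (23/60)·(-4) = 167/60.
Against Right this mix gives (37/60)·12 + (23/60)·(-1) = 421/60.
The keeper will play Left, holding the kicker to 23/15. Shifting weight toward the row that does better against Left would raise this floor (the equalizing mix achieves 28/15 against both Left and Center), so the proposed strategy is not optimal.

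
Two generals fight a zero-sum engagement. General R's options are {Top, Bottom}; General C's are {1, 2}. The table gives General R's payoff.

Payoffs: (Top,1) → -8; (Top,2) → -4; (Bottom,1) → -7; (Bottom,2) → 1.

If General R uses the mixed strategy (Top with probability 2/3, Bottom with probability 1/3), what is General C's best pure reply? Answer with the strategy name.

If General C plays 1, General R's expected payoff is (2/3)·(-8) + (1/3)·(-7) = -23/3.
If General C plays 2, General R's expected payoff is (2/3)·(-4) + (1/3)·1 = -7/3.
General C minimizes General R's payoff; the smallest is -23/3, so the best response is 1.

1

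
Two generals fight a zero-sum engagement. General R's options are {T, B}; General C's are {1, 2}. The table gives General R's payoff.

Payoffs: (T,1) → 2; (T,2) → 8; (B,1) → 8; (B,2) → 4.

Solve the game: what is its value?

Row minima: T → 2, B → 4; maximin = 4.
Column maxima: 1 → 8, 2 → 8; minimax = 8.
4 ≠ 8, so there is no saddle point; optimal play is mixed.
Let General R play T with probability p. Expected payoff against 1: 2p + 8(1−p) = −6p + 8; against 2: 8p + 4(1−p) = 4p + 4.
Setting these equal: −6p + 8 = 4p + 4 ⇒ −10p = -4 ⇒ p = 2/5, and the value is (-6)·(2/5) + 8 = 28/5.
For General C: with q = P(1), equating T's and B's payoffs gives −6q + 8 = 4q + 4 ⇒ q = 2/5.

28/5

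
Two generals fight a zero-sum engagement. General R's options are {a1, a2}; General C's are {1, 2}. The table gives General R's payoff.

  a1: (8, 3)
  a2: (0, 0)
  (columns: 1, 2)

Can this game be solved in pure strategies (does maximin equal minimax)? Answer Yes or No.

Row minima: a1 → 3, a2 → 0; maximin = 3.
Column maxima: 1 → 8, 2 → 3; minimax = 3.
maximin = minimax = 3, so a saddle point exists.

Yes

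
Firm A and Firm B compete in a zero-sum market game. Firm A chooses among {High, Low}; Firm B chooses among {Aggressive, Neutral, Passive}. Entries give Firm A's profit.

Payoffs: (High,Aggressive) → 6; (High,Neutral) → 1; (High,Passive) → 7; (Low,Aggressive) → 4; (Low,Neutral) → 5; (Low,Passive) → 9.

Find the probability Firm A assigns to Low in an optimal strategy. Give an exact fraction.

5/6

Row minima: High → 1, Low → 4; maximin = 4.
Column maxima: Aggressive → 6, Neutral → 5, Passive → 9; minimax = 5.
4 ≠ 5, so there is no saddle point; optimal play is mixed.
Passive is strictly dominated by Aggressive (it gives Firm A strictly more in every row), so Firm B never plays it.
On the remaining 2×2 (High, Low vs Aggressive, Neutral):
Let Firm A play High with probability p. Expected payoff against Aggressive: 6p + 4(1−p) = 2p + 4; against Neutral: 1p + 5(1−p) = −4p + 5.
Setting these equal: 2p + 4 = −4p + 5 ⇒ 6p = 1 ⇒ p = 1/6, and the value is (2)·(1/6) + 4 = 13/3.
For Firm B: with q = P(Aggressive), equating High's and Low's payoffs gives 5q + 1 = −q + 5 ⇒ q = 2/3.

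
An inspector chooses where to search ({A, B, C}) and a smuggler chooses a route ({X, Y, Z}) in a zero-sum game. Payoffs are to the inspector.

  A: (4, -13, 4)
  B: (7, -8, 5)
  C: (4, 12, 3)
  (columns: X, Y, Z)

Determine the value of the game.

Row minima: A → -13, B → -8, C → 3; maximin = 3.
Column maxima: X → 7, Y → 12, Z → 5; minimax = 5.
3 ≠ 5, so there is no saddle point; optimal play is mixed.
A is strictly dominated by B, so the inspector never plays it.
With A eliminated, X is strictly dominated by Z (it gives the inspector strictly more in every remaining row), so the smuggler never plays it.
On the remaining 2×2 (B, C vs Y, Z):
Let the inspector play B with probability p. Expected payoff against Y: (-8)p + 12(1−p) = −20p + 12; against Z: 5p + 3(1−p) = 2p + 3.
Setting these equal: −20p + 12 = 2p + 3 ⇒ −22p = -9 ⇒ p = 9/22, and the value is (-20)·(9/22) + 12 = 42/11.
For the smuggler: with q = P(Y), equating B's and C's payoffs gives −13q + 5 = 9q + 3 ⇒ q = 1/11.

42/11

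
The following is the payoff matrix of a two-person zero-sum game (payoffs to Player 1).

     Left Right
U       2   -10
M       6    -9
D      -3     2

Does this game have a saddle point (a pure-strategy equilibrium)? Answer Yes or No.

No

Row minima: U → -10, M → -9, D → -3; maximin = -3.
Column maxima: Left → 6, Right → 2; minimax = 2.
-3 ≠ 2, so no pure-strategy equilibrium exists.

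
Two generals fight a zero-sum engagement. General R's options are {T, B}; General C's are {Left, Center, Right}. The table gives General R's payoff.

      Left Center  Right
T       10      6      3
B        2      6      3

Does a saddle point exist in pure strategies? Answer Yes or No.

Row minima: T → 3, B → 2; maximin = 3.
Column maxima: Left → 10, Center → 6, Right → 3; minimax = 3.
maximin = minimax = 3, so a saddle point exists.

Yes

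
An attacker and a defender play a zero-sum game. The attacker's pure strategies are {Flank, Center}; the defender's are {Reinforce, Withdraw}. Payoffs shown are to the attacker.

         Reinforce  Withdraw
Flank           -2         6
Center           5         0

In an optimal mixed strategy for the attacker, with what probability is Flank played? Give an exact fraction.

5/13

Row minima: Flank → -2, Center → 0; maximin = 0.
Column maxima: Reinforce → 5, Withdraw → 6; minimax = 5.
0 ≠ 5, so there is no saddle point; optimal play is mixed.
Let the attacker play Flank with probability p. Expected payoff against Reinforce: (-2)p + 5(1−p) = −7p + 5; against Withdraw: 6p + 0(1−p) = 6p.
Setting these equal: −7p + 5 = 6p ⇒ −13p = -5 ⇒ p = 5/13, and the value is (-7)·(5/13) + 5 = 30/13.
For the defender: with q = P(Reinforce), equating Flank's and Center's payoffs gives −8q + 6 = 5q ⇒ q = 6/13.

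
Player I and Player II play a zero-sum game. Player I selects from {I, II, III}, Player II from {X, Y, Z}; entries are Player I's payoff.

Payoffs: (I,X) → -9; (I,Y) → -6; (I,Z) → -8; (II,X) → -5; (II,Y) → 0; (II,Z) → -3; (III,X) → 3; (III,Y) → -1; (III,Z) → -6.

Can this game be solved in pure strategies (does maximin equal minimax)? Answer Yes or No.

Row minima: I → -9, II → -5, III → -6; maximin = -5.
Column maxima: X → 3, Y → 0, Z → -3; minimax = -3.
-5 ≠ -3, so no pure-strategy equilibrium exists.

No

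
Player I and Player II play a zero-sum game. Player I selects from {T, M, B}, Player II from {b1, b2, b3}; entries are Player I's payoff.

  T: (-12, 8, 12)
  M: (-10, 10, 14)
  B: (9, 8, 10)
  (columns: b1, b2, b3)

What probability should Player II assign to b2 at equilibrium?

19/21

Row minima: T → -12, M → -10, B → 8; maximin = 8.
Column maxima: b1 → 9, b2 → 10, b3 → 14; minimax = 9.
8 ≠ 9, so there is no saddle point; optimal play is mixed.
T is strictly dominated by M, so Player I never plays it.
b3 is strictly dominated by b1 (it gives Player I strictly more in every row), so Player II never plays it.
On the remaining 2×2 (M, B vs b1, b2):
Let Player I play M with probability p. Expected payoff against b1: (-10)p + 9(1−p) = −19p + 9; against b2: 10p + 8(1−p) = 2p + 8.
Setting these equal: −19p + 9 = 2p + 8 ⇒ −21p = -1 ⇒ p = 1/21, and the value is (-19)·(1/21) + 9 = 170/21.
For Player II: with q = P(b1), equating M's and B's payoffs gives −20q + 10 = q + 8 ⇒ q = 2/21.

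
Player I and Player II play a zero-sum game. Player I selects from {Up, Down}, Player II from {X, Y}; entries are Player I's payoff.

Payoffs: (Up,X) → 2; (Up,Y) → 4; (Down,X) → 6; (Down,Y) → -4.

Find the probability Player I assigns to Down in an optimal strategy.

Row minima: Up → 2, Down → -4; maximin = 2.
Column maxima: X → 6, Y → 4; minimax = 4.
2 ≠ 4, so there is no saddle point; optimal play is mixed.
Let Player I play Up with probability p. Expected payoff against X: 2p + 6(1−p) = −4p + 6; against Y: 4p + (-4)(1−p) = 8p − 4.
Setting these equal: −4p + 6 = 8p − 4 ⇒ −12p = -10 ⇒ p = 5/6, and the value is (-4)·(5/6) + 6 = 8/3.
For Player II: with q = P(X), equating Up's and Down's payoffs gives −2q + 4 = 10q − 4 ⇒ q = 2/3.

1/6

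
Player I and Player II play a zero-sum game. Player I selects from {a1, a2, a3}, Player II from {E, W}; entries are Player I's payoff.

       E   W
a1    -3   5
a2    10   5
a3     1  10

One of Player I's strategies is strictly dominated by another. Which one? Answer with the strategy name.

a3 gives a strictly higher payoff than a1 against every column: 1 > -3, 10 > 5.
So a1 is strictly dominated and Player I never plays it.

a1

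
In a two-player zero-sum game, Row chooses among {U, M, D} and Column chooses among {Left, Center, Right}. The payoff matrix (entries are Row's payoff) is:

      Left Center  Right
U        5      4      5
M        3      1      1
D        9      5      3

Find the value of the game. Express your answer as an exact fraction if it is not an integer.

13/3

Row minima: U → 4, M → 1, D → 3; maximin = 4.
Column maxima: Left → 9, Center → 5, Right → 5; minimax = 5.
4 ≠ 5, so there is no saddle point; optimal play is mixed.
M is strictly dominated by U, so Row never plays it.
Left is strictly dominated by Center (it gives Row strictly more in every row), so Column never plays it.
On the remaining 2×2 (U, D vs Center, Right):
Let Row play U with probability p. Expected payoff against Center: 4p + 5(1−p) = −p + 5; against Right: 5p + 3(1−p) = 2p + 3.
Setting these equal: −p + 5 = 2p + 3 ⇒ −3p = -2 ⇒ p = 2/3, and the value is (-1)·(2/3) + 5 = 13/3.
For Column: with q = P(Center), equating U's and D's payoffs gives −q + 5 = 2q + 3 ⇒ q = 2/3.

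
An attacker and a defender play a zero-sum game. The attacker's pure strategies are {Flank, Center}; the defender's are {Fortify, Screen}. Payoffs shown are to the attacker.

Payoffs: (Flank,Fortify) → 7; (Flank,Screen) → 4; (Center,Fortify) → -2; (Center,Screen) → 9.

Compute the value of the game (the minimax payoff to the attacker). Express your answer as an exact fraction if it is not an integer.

Row minima: Flank → 4, Center → -2; maximin = 4.
Column maxima: Fortify → 7, Screen → 9; minimax = 7.
4 ≠ 7, so there is no saddle point; optimal play is mixed.
Let the attacker play Flank with probability p. Expected payoff against Fortify: 7p + (-2)(1−p) = 9p − 2; against Screen: 4p + 9(1−p) = −5p + 9.
Setting these equal: 9p − 2 = −5p + 9 ⇒ 14p = 11 ⇒ p = 11/14, and the value is (9)·(11/14) − 2 = 71/14.
For the defender: with q = P(Fortify), equating Flank's and Center's payoffs gives 3q + 4 = −11q + 9 ⇒ q = 5/14.

71/14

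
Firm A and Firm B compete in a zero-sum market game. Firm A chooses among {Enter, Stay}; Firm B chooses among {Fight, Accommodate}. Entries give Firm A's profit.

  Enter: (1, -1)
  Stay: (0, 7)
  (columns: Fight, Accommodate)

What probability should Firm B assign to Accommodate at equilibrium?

1/9

Row minima: Enter → -1, Stay → 0; maximin = 0.
Column maxima: Fight → 1, Accommodate → 7; minimax = 1.
0 ≠ 1, so there is no saddle point; optimal play is mixed.
Let Firm A play Enter with probability p. Expected payoff against Fight: 1p + 0(1−p) = p; against Accommodate: (-1)p + 7(1−p) = −8p + 7.
Setting these equal: p = −8p + 7 ⇒ 9p = 7 ⇒ p = 7/9, and the value is (1)·(7/9) = 7/9.
For Firm B: with q = P(Fight), equating Enter's and Stay's payoffs gives 2q − 1 = −7q + 7 ⇒ q = 8/9.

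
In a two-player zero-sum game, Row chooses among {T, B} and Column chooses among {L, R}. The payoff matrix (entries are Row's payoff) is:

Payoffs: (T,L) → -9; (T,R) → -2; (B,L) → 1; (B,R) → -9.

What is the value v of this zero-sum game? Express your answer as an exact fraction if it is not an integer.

Row minima: T → -9, B → -9; maximin = -9.
Column maxima: L → 1, R → -2; minimax = -2.
-9 ≠ -2, so there is no saddle point; optimal play is mixed.
Let Row play T with probability p. Expected payoff against L: (-9)p + 1(1−p) = −10p + 1; against R: (-2)p + (-9)(1−p) = 7p − 9.
Setting these equal: −10p + 1 = 7p − 9 ⇒ −17p = -10 ⇒ p = 10/17, and the value is (-10)·(10/17) + 1 = -83/17.
For Column: with q = P(L), equating T's and B's payoffs gives −7q − 2 = 10q − 9 ⇒ q = 7/17.

-83/17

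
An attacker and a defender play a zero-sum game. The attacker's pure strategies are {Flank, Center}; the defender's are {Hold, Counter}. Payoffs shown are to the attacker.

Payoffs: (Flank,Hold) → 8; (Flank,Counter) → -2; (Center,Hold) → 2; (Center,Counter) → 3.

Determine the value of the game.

Row minima: Flank → -2, Center → 2; maximin = 2.
Column maxima: Hold → 8, Counter → 3; minimax = 3.
2 ≠ 3, so there is no saddle point; optimal play is mixed.
Let the attacker play Flank with probability p. Expected payoff against Hold: 8p + 2(1−p) = 6p + 2; against Counter: (-2)p + 3(1−p) = −5p + 3.
Setting these equal: 6p + 2 = −5p + 3 ⇒ 11p = 1 ⇒ p = 1/11, and the value is (6)·(1/11) + 2 = 28/11.
For the defender: with q = P(Hold), equating Flank's and Center's payoffs gives 10q − 2 = −q + 3 ⇒ q = 5/11.

28/11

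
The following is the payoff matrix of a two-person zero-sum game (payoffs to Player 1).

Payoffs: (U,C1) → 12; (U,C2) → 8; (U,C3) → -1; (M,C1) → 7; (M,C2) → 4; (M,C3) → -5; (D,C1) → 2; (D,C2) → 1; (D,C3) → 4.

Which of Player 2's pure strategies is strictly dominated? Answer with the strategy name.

C1

C2 holds Player 1's payoff strictly below C1 in every row: 8 < 12, 4 < 7, 1 < 2.
So C1 is strictly dominated for Player 2.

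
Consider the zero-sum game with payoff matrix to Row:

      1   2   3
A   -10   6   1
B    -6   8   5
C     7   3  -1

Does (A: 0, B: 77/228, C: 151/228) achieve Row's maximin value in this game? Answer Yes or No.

Against 1 this mix gives (77/228)·(-6) + (151/228)·7 = 595/228.
Against 2 this mix gives (77/228)·8 + (151/228)·3 = 1069/228.
Against 3 this mix gives (77/228)·5 + (151/228)·(-1) = 39/38.
Column will play 3, holding Row to 39/38. Shifting weight toward the row that does better against 3 would raise this floor (the equalizing mix achieves 29/19 against both 3 and 1), so the proposed strategy is not optimal.

No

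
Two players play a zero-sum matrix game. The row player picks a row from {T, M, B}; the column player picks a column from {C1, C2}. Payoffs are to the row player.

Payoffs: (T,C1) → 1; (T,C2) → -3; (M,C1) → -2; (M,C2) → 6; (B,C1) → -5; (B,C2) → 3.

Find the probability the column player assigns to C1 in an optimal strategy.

3/4

Row minima: T → -3, M → -2, B → -5; maximin = -2.
Column maxima: C1 → 1, C2 → 6; minimax = 1.
-2 ≠ 1, so there is no saddle point; optimal play is mixed.
B is strictly dominated by M, so the row player never plays it.
On the remaining 2×2 (T, M vs C1, C2):
Let the row player play T with probability p. Expected payoff against C1: 1p + (-2)(1−p) = 3p − 2; against C2: (-3)p + 6(1−p) = −9p + 6.
Setting these equal: 3p − 2 = −9p + 6 ⇒ 12p = 8 ⇒ p = 2/3, and the value is (3)·(2/3) − 2 = 0.
For the column player: with q = P(C1), equating T's and M's payoffs gives 4q − 3 = −8q + 6 ⇒ q = 3/4.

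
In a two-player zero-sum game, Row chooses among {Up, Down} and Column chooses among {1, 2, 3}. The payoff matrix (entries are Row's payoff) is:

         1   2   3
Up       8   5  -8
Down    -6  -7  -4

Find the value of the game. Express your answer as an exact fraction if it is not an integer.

-19/4

Row minima: Up → -8, Down → -7; maximin = -7.
Column maxima: 1 → 8, 2 → 5, 3 → -4; minimax = -4.
-7 ≠ -4, so there is no saddle point; optimal play is mixed.
1 is strictly dominated by 2 (it gives Row strictly more in every row), so Column never plays it.
On the remaining 2×2 (Up, Down vs 2, 3):
Let Row play Up with probability p. Expected payoff against 2: 5p + (-7)(1−p) = 12p − 7; against 3: (-8)p + (-4)(1−p) = −4p − 4.
Setting these equal: 12p − 7 = −4p − 4 ⇒ 16p = 3 ⇒ p = 3/16, and the value is (12)·(3/16) − 7 = -19/4.
For Column: with q = P(2), equating Up's and Down's payoffs gives 13q − 8 = −3q − 4 ⇒ q = 1/4.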